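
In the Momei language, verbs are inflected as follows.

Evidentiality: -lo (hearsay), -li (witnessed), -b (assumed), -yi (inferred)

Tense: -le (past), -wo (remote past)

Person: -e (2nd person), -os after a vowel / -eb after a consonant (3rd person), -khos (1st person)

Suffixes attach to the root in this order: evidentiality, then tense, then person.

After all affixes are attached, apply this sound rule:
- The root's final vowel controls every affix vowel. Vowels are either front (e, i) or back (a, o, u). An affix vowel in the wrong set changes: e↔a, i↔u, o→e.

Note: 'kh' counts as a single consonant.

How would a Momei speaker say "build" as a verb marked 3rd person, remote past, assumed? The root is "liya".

liyabwoos

Attach evidentiality assumed -b → liyab.
Attach tense remote past -wo → liyabwo.
Attach person 3rd person -os (after vowel 'o') → liyabwoos.
Vowel harmony: no change.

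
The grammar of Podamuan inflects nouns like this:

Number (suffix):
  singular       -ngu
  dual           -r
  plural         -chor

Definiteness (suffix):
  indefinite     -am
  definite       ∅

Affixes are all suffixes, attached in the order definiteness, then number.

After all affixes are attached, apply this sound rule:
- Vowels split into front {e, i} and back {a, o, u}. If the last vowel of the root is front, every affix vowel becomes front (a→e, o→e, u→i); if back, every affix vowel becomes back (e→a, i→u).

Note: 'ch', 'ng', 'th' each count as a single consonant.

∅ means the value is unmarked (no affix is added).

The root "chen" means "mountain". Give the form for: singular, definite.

definiteness = definite: zero marking, form stays chen.
Attach number singular -ngu → chenngu.
Apply vowel harmony: chenngu → chenngi.

chenngi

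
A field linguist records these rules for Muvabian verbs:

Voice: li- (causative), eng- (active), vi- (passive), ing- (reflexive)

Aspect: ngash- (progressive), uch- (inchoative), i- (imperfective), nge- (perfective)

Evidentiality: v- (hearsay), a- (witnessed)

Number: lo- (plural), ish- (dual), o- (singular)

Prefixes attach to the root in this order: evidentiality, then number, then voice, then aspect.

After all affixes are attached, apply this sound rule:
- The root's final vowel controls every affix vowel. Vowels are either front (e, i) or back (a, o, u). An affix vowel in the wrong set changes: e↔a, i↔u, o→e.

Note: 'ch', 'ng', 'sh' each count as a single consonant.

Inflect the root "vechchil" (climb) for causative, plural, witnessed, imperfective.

Attach evidentiality witnessed a- → avechchil.
Attach number plural lo- → loavechchil.
Attach voice causative li- → liloavechchil.
Attach aspect imperfective i- → ililoavechchil.
Apply vowel harmony: ililoavechchil → ilileevechchil.

ilileevechchil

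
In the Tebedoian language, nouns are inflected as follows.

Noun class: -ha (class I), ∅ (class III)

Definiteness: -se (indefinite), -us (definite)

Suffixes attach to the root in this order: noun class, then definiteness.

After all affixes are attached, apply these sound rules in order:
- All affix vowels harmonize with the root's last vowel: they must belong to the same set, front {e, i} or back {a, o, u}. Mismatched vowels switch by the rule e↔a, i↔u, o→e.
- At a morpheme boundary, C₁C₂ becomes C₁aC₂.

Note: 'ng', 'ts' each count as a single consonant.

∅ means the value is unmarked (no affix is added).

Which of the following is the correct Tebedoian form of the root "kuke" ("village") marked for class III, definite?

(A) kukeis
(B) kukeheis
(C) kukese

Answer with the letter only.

noun class = class III: zero marking, form stays kuke.
Attach definiteness definite -us → kukeus.
Apply vowel harmony: kukeus → kukeis.
Epenthesis: no change.
So the correct form is kukeis, option (A).
(C) kukese is wrong: it uses indefinite instead of definite for definiteness.
(B) kukeheis is wrong: it uses class I instead of class III for noun class.

A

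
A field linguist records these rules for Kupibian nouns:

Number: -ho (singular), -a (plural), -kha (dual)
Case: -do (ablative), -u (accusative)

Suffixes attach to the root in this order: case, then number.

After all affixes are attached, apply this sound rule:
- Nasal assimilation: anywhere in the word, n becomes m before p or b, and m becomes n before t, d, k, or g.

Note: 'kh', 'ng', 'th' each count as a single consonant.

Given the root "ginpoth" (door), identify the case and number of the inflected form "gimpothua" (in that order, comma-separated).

accusative, plural

Segment: ginpoth-u-a.
case: -u → accusative.
number: -a → plural.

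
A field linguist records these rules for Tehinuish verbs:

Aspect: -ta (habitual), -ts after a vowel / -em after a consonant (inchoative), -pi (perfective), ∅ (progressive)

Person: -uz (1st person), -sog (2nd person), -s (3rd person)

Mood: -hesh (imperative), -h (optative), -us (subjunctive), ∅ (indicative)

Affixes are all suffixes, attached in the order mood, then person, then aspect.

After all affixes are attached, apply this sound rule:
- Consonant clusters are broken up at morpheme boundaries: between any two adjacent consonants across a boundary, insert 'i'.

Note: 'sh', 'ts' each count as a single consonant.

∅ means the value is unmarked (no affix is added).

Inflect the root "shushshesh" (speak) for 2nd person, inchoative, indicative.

mood = indicative: zero marking, form stays shushshesh.
Attach person 2nd person -sog → shushsheshsog.
Attach aspect inchoative -em (after consonant 'g') → shushsheshsogem.
Apply epenthesis: shushsheshsogem → shushsheshisogem.

shushsheshisogem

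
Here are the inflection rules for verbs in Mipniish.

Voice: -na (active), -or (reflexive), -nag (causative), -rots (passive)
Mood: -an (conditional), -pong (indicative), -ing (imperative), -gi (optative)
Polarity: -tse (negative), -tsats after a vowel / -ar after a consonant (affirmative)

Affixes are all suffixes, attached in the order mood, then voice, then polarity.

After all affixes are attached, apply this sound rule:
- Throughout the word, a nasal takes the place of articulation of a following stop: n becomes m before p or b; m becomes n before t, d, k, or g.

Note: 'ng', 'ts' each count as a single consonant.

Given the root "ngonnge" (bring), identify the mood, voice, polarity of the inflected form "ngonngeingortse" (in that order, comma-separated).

Segment: ngonnge-ing-or-tse.
mood: -ing → imperative.
voice: -or → reflexive.
polarity: -tse → negative.

imperative, reflexive, negative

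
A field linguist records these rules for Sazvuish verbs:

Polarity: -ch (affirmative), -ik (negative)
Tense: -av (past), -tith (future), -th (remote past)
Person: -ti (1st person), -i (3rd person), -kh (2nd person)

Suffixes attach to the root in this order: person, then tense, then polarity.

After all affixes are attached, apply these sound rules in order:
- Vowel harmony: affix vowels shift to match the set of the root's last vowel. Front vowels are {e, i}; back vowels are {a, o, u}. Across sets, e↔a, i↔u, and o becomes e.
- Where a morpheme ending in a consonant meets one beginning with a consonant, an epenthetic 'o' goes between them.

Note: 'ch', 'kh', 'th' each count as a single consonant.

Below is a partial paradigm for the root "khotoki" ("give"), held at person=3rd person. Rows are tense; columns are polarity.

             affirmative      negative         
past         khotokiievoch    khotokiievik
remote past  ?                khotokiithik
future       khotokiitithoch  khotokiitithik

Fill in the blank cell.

khotokiithoch

Attach person 3rd person -i → khotokii.
Attach tense remote past -th → khotokiith.
Attach polarity affirmative -ch → khotokiithch.
Vowel harmony: no change.
Apply epenthesis: khotokiithch → khotokiithoch.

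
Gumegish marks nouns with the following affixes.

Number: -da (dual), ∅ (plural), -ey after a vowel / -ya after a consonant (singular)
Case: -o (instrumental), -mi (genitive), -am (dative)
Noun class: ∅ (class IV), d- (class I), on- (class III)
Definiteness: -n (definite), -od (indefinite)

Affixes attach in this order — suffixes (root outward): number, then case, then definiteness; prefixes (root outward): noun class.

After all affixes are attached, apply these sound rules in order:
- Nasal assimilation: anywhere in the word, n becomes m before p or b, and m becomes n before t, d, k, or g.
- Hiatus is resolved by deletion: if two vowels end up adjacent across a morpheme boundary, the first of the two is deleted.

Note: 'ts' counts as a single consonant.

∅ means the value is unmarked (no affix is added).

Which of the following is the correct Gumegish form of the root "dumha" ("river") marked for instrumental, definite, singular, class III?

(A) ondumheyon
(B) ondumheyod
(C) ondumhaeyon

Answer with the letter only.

A

Attach number singular -ey (after vowel 'a') → dumhaey.
Attach noun class class III on- → ondumhaey.
Attach case instrumental -o → ondumhaeyo.
Attach definiteness definite -n → ondumhaeyon.
Nasal assimilation: no change.
Apply vowel deletion: ondumhaeyon → ondumheyon.
So the correct form is ondumheyon, option (A).
(B) ondumheyod is wrong: it uses indefinite instead of definite for definiteness.
(C) ondumhaeyon is wrong: it fails to apply the sound rule(s).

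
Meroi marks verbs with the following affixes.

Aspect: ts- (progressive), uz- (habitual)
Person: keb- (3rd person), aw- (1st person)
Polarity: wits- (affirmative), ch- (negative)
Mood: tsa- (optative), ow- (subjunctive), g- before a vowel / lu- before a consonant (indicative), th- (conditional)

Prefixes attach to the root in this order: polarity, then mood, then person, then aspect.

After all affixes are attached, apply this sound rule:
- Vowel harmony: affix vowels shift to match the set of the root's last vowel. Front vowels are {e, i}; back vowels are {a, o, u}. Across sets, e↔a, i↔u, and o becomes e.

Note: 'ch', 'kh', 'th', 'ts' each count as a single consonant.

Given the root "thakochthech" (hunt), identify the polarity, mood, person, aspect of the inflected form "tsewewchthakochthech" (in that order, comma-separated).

Segment: ts-aw-ow-ch-thakochthech.
polarity: ch- → negative.
mood: ow- → subjunctive.
person: aw- → 1st person.
aspect: ts- → progressive.

negative, subjunctive, 1st person, progressive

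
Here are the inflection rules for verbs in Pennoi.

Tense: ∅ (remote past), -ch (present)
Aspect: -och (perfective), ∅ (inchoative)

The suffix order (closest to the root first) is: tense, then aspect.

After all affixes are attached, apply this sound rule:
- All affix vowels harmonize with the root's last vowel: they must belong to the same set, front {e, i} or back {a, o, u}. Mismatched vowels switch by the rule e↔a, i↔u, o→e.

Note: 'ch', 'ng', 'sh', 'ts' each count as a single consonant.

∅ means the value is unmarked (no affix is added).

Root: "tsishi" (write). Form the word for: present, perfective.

Attach tense present -ch → tsishich.
Attach aspect perfective -och → tsishichoch.
Apply vowel harmony: tsishichoch → tsishichech.

tsishichech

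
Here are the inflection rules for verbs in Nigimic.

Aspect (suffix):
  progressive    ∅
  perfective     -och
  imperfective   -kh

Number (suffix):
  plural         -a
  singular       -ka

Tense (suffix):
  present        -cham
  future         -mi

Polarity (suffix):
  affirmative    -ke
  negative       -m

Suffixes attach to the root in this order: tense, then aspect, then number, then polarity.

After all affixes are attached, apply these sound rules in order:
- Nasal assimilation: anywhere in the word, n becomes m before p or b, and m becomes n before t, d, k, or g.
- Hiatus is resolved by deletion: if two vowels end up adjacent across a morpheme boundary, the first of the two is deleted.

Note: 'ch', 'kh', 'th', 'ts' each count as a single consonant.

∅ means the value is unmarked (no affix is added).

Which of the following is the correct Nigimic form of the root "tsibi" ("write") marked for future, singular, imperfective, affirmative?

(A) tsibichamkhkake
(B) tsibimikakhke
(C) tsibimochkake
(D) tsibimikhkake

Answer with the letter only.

Attach tense future -mi → tsibimi.
Attach aspect imperfective -kh → tsibimikh.
Attach number singular -ka → tsibimikhka.
Attach polarity affirmative -ke → tsibimikhkake.
Nasal assimilation: no change.
Vowel deletion: no change.
So the correct form is tsibimikhkake, option (D).
(B) tsibimikakhke is wrong: it has the affixes in the wrong order.
(A) tsibichamkhkake is wrong: it uses present instead of future for tense.
(C) tsibimochkake is wrong: it uses perfective instead of imperfective for aspect.

D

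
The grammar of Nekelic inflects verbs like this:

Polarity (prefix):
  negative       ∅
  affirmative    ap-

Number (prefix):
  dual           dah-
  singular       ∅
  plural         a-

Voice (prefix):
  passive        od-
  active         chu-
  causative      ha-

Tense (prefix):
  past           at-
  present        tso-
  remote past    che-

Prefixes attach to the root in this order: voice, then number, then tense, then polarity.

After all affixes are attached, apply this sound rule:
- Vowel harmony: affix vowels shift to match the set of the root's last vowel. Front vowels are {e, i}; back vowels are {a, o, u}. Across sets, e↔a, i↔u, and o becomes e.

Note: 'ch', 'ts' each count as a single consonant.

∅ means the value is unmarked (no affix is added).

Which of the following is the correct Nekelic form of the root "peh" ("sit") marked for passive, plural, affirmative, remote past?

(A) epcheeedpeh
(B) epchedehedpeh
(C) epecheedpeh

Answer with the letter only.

A

Attach voice passive od- → odpeh.
Attach number plural a- → aodpeh.
Attach tense remote past che- → cheaodpeh.
Attach polarity affirmative ap- → apcheaodpeh.
Apply vowel harmony: apcheaodpeh → epcheeedpeh.
So the correct form is epcheeedpeh, option (A).
(B) epchedehedpeh is wrong: it uses dual instead of plural for number.
(C) epecheedpeh is wrong: it has the affixes in the wrong order.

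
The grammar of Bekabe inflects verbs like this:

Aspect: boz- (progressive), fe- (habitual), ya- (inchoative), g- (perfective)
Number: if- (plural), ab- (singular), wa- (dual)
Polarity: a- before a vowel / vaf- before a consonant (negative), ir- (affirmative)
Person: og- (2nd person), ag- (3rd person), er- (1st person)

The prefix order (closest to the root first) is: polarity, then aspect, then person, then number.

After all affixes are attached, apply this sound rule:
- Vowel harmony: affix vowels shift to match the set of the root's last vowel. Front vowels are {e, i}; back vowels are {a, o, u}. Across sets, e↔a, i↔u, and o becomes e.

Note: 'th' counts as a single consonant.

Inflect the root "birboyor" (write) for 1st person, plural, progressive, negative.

ufarbozvafbirboyor

Attach polarity negative vaf- (before consonant 'b') → vafbirboyor.
Attach aspect progressive boz- → bozvafbirboyor.
Attach person 1st person er- → erbozvafbirboyor.
Attach number plural if- → iferbozvafbirboyor.
Apply vowel harmony: iferbozvafbirboyor → ufarbozvafbirboyor.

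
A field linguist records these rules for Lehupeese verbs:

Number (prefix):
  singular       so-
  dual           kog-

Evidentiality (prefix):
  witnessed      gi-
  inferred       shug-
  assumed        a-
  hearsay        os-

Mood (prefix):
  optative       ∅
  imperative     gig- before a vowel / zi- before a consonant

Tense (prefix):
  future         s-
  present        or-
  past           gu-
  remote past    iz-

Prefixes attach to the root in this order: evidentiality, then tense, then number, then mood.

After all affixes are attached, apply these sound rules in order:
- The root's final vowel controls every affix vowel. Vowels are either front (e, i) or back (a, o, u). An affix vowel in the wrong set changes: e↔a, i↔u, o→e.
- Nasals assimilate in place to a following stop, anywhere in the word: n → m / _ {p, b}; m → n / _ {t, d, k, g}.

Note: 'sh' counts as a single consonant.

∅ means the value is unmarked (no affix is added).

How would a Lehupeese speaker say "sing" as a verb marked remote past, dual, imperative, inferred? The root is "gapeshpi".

Attach evidentiality inferred shug- → shuggapeshpi.
Attach tense remote past iz- → izshuggapeshpi.
Attach number dual kog- → kogizshuggapeshpi.
Attach mood imperative zi- (before consonant 'k') → zikogizshuggapeshpi.
Apply vowel harmony: zikogizshuggapeshpi → zikegizshiggapeshpi.
Nasal assimilation: no change.

zikegizshiggapeshpi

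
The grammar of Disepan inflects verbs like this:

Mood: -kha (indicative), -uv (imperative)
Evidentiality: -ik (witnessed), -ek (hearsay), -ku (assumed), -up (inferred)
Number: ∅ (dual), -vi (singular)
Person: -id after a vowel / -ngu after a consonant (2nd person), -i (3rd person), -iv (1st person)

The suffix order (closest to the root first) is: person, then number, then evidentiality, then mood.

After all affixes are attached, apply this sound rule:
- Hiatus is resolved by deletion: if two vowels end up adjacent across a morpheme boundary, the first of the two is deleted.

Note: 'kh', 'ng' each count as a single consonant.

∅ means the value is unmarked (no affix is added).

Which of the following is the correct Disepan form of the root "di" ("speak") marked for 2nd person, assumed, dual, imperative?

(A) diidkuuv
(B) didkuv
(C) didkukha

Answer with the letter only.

Attach person 2nd person -id (after vowel 'i') → diid.
number = dual: zero marking, form stays diid.
Attach evidentiality assumed -ku → diidku.
Attach mood imperative -uv → diidkuuv.
Apply vowel deletion: diidkuuv → didkuv.
So the correct form is didkuv, option (B).
(C) didkukha is wrong: it uses indicative instead of imperative for mood.
(A) diidkuuv is wrong: it fails to apply the sound rule(s).

B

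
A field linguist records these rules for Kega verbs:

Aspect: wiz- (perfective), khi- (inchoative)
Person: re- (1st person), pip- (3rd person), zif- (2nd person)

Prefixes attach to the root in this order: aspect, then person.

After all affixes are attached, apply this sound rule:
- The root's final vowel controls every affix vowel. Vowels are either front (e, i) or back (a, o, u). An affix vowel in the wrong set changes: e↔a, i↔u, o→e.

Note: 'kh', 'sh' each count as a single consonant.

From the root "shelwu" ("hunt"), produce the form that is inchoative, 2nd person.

Attach aspect inchoative khi- → khishelwu.
Attach person 2nd person zif- → zifkhishelwu.
Apply vowel harmony: zifkhishelwu → zufkhushelwu.

zufkhushelwu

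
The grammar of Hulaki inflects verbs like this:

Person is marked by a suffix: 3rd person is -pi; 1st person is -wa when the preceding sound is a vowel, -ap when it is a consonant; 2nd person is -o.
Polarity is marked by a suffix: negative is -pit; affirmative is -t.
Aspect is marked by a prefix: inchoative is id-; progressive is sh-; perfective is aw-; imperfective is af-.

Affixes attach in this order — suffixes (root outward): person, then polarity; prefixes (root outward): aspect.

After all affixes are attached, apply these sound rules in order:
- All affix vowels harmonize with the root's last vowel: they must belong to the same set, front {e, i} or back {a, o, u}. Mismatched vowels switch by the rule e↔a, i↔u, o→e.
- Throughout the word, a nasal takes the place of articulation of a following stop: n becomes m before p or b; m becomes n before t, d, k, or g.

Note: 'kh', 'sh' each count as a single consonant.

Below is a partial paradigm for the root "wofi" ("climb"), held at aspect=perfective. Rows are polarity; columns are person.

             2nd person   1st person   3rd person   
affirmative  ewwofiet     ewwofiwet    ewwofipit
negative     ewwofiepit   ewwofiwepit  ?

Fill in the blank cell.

Attach person 3rd person -pi → wofipi.
Attach polarity negative -pit → wofipipit.
Attach aspect perfective aw- → awwofipipit.
Apply vowel harmony: awwofipipit → ewwofipipit.
Nasal assimilation: no change.

ewwofipipit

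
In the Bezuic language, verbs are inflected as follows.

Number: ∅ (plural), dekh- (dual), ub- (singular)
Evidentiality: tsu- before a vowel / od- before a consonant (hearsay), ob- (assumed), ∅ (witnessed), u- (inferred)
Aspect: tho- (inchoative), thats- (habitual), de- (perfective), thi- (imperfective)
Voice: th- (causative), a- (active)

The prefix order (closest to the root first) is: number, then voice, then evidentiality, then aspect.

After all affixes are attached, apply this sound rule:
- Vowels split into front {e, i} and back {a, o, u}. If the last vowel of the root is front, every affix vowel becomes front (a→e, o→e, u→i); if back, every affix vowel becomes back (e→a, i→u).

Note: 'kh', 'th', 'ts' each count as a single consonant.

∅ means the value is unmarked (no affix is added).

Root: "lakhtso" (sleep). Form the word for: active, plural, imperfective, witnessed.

number = plural: zero marking, form stays lakhtso.
Attach voice active a- → alakhtso.
evidentiality = witnessed: zero marking, form stays alakhtso.
Attach aspect imperfective thi- → thialakhtso.
Apply vowel harmony: thialakhtso → thualakhtso.

thualakhtso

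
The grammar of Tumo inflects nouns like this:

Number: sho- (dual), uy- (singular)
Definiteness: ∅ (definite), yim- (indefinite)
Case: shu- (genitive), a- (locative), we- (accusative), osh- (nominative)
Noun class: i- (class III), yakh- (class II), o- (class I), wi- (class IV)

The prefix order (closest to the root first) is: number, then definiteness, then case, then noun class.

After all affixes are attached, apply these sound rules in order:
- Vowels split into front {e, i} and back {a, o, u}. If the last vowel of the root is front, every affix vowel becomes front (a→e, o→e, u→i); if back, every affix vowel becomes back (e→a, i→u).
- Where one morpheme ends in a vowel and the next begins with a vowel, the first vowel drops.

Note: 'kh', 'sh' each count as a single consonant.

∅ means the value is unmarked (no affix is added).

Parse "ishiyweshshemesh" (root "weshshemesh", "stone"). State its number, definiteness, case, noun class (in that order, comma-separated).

singular, definite, genitive, class III

Segment: i-shu-uy-weshshemesh.
number: uy- → singular.
definiteness: ∅ → definite.
case: shu- → genitive.
noun class: i- → class III.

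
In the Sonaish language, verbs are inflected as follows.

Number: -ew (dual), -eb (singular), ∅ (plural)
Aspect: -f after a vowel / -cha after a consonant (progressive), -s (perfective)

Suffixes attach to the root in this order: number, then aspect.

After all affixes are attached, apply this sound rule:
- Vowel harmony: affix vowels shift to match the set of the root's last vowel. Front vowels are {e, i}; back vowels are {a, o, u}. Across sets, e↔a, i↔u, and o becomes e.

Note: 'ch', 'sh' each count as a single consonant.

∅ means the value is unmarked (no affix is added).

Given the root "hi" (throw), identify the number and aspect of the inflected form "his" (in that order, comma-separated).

Segment: hi-s.
number: ∅ → plural.
aspect: -s → perfective.

plural, perfective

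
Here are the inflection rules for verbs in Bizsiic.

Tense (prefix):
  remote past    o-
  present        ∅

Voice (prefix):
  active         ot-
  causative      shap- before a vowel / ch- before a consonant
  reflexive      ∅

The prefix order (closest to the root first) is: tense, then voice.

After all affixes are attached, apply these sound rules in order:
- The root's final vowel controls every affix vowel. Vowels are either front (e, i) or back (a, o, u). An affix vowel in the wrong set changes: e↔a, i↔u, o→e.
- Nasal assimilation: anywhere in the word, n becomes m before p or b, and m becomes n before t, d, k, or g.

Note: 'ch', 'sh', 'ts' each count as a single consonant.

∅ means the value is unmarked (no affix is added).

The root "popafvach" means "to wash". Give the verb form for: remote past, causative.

shapopopafvach

Attach tense remote past o- → opopafvach.
Attach voice causative shap- (before vowel 'o') → shapopopafvach.
Vowel harmony: no change.
Nasal assimilation: no change.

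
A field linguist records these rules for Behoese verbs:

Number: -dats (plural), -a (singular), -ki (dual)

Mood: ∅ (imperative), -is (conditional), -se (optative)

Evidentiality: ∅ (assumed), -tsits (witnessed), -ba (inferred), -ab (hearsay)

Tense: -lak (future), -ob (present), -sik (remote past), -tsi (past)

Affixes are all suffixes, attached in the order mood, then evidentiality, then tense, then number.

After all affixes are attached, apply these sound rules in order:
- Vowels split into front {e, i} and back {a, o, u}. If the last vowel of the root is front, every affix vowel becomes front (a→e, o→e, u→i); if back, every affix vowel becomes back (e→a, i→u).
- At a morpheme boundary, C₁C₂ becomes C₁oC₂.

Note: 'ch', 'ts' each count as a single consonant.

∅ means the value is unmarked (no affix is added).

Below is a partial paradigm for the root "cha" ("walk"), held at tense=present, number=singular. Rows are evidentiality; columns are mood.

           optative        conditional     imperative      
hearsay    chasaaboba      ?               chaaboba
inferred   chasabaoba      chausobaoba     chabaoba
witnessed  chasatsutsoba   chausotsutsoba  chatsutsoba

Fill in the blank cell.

chausaboba

Attach mood conditional -is → chais.
Attach evidentiality hearsay -ab → chaisab.
Attach tense present -ob → chaisabob.
Attach number singular -a → chaisaboba.
Apply vowel harmony: chaisaboba → chausaboba.
Epenthesis: no change.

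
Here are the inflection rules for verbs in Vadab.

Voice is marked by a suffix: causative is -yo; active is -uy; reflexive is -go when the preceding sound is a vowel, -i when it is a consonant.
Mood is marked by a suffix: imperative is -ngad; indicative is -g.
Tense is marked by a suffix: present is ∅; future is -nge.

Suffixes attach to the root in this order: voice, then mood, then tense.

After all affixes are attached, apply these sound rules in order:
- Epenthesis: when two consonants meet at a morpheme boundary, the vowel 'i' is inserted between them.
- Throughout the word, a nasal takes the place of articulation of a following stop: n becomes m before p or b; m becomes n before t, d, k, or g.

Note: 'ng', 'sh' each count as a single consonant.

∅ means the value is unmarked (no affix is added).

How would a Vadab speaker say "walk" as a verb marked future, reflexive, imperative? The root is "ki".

kigongadinge

Attach voice reflexive -go (after vowel 'i') → kigo.
Attach mood imperative -ngad → kigongad.
Attach tense future -nge → kigongadnge.
Apply epenthesis: kigongadnge → kigongadinge.
Nasal assimilation: no change.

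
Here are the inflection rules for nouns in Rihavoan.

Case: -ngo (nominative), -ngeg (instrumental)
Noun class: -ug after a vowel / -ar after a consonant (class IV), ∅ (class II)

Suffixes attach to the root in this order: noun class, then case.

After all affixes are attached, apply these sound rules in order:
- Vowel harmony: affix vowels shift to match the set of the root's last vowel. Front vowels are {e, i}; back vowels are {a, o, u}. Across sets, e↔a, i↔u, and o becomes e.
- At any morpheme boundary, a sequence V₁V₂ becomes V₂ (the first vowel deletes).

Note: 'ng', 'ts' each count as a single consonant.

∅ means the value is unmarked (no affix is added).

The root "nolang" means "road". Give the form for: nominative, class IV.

Attach noun class class IV -ar (after consonant 'ng') → nolangar.
Attach case nominative -ngo → nolangarngo.
Vowel harmony: no change.
Vowel deletion: no change.

nolangarngo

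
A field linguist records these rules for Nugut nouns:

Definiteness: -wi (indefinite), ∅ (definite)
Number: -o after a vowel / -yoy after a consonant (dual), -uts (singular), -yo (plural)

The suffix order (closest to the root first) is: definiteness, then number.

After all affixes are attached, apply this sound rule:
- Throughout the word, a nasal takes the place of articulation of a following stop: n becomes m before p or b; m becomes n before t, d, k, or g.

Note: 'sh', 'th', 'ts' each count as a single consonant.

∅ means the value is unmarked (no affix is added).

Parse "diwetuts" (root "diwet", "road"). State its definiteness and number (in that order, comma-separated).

Segment: diwet-uts.
definiteness: ∅ → definite.
number: -uts → singular.

definite, singular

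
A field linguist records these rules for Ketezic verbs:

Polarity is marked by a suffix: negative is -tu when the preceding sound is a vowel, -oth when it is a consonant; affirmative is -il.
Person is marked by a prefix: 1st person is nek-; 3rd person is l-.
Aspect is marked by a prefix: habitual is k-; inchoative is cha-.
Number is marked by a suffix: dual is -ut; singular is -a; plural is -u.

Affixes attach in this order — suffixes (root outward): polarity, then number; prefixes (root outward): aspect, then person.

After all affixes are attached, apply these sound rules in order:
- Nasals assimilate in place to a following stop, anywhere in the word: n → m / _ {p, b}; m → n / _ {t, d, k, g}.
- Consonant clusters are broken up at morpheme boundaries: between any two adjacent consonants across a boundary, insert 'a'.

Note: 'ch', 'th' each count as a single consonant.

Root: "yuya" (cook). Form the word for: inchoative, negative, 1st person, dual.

nekachayuyatuut

Attach aspect inchoative cha- → chayuya.
Attach polarity negative -tu (after vowel 'a') → chayuyatu.
Attach number dual -ut → chayuyatuut.
Attach person 1st person nek- → nekchayuyatuut.
Nasal assimilation: no change.
Apply epenthesis: nekchayuyatuut → nekachayuyatuut.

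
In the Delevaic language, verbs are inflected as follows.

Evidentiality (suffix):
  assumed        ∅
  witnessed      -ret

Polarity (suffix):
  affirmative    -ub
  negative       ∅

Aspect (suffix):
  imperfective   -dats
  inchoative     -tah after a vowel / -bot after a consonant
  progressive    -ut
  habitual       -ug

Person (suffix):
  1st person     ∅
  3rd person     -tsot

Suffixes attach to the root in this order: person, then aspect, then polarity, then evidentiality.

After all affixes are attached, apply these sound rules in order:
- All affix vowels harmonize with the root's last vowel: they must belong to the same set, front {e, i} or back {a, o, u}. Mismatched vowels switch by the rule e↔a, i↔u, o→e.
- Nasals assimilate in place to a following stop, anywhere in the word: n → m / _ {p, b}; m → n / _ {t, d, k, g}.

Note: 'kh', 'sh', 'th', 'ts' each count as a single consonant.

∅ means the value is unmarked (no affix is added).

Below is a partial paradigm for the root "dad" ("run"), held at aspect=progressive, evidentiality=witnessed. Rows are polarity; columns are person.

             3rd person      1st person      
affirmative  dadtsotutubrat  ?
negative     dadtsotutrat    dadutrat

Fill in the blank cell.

dadutubrat

person = 1st person: zero marking, form stays dad.
Attach aspect progressive -ut → dadut.
Attach polarity affirmative -ub → dadutub.
Attach evidentiality witnessed -ret → dadutubret.
Apply vowel harmony: dadutubret → dadutubrat.
Nasal assimilation: no change.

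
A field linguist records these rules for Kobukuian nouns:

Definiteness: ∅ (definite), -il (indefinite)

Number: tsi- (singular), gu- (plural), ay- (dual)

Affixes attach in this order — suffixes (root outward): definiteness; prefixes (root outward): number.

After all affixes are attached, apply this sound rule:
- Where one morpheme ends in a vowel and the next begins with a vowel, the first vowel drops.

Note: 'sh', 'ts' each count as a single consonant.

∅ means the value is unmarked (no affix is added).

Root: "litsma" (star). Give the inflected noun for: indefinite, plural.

Attach definiteness indefinite -il → litsmail.
Attach number plural gu- → gulitsmail.
Apply vowel deletion: gulitsmail → gulitsmil.

gulitsmil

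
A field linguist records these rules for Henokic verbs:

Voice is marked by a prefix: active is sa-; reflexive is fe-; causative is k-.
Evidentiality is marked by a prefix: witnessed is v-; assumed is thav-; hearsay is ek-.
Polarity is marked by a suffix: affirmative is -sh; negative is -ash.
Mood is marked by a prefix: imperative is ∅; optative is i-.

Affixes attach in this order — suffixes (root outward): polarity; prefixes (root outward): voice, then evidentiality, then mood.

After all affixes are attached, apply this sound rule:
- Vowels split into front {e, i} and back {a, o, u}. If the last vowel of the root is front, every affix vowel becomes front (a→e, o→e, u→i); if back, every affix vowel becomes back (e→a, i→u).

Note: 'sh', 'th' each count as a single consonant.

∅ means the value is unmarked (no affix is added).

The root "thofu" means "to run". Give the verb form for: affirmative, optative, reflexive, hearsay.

uakfathofush

Attach voice reflexive fe- → fethofu.
Attach evidentiality hearsay ek- → ekfethofu.
Attach polarity affirmative -sh → ekfethofush.
Attach mood optative i- → iekfethofush.
Apply vowel harmony: iekfethofush → uakfathofush.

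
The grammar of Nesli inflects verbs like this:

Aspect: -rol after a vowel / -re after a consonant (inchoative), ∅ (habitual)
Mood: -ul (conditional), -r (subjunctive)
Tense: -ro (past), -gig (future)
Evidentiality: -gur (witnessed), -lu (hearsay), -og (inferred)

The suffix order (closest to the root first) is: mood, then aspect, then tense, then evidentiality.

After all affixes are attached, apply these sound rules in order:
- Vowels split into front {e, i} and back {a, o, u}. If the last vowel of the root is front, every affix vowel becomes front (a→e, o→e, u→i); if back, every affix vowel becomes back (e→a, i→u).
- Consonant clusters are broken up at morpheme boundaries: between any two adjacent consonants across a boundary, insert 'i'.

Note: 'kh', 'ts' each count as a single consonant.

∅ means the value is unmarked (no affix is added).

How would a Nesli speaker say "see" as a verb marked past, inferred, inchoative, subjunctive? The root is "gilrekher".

gilrekheririrereeg

Attach mood subjunctive -r → gilrekherr.
Attach aspect inchoative -re (after consonant 'r') → gilrekherrre.
Attach tense past -ro → gilrekherrrero.
Attach evidentiality inferred -og → gilrekherrreroog.
Apply vowel harmony: gilrekherrreroog → gilrekherrrereeg.
Apply epenthesis: gilrekherrrereeg → gilrekheririrereeg.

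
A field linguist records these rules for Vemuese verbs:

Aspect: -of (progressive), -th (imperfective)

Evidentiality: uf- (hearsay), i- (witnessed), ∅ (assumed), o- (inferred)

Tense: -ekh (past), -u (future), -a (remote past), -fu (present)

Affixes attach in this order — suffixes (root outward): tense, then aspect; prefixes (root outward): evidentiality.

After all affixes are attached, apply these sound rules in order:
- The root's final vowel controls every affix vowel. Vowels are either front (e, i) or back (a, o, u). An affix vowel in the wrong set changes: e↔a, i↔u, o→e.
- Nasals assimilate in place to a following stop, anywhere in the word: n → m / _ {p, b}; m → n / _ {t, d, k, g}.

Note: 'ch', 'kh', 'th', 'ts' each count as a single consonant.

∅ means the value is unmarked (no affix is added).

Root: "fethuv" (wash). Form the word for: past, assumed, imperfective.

fethuvakhth

evidentiality = assumed: zero marking, form stays fethuv.
Attach tense past -ekh → fethuvekh.
Attach aspect imperfective -th → fethuvekhth.
Apply vowel harmony: fethuvekhth → fethuvakhth.
Nasal assimilation: no change.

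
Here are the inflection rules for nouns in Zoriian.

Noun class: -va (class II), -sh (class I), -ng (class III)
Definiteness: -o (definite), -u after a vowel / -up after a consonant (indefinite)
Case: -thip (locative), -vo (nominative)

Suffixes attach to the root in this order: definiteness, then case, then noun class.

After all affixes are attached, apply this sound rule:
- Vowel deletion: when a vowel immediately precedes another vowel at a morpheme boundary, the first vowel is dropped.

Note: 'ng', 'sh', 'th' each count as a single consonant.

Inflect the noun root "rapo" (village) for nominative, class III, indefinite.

rapuvong

Attach definiteness indefinite -u (after vowel 'o') → rapou.
Attach case nominative -vo → rapouvo.
Attach noun class class III -ng → rapouvong.
Apply vowel deletion: rapouvong → rapuvong.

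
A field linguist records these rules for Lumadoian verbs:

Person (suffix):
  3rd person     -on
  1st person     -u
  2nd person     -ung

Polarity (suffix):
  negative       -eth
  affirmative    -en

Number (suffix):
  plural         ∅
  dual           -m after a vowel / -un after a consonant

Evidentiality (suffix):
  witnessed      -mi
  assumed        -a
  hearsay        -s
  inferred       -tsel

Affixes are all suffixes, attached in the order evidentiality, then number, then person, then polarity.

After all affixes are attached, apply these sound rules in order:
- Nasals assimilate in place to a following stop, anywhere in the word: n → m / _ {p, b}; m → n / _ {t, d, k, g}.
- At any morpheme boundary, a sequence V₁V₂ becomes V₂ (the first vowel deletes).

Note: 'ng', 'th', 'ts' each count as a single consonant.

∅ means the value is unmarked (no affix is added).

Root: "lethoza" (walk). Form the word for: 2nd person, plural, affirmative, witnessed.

lethozamungen

Attach evidentiality witnessed -mi → lethozami.
number = plural: zero marking, form stays lethozami.
Attach person 2nd person -ung → lethozamiung.
Attach polarity affirmative -en → lethozamiungen.
Nasal assimilation: no change.
Apply vowel deletion: lethozamiungen → lethozamungen.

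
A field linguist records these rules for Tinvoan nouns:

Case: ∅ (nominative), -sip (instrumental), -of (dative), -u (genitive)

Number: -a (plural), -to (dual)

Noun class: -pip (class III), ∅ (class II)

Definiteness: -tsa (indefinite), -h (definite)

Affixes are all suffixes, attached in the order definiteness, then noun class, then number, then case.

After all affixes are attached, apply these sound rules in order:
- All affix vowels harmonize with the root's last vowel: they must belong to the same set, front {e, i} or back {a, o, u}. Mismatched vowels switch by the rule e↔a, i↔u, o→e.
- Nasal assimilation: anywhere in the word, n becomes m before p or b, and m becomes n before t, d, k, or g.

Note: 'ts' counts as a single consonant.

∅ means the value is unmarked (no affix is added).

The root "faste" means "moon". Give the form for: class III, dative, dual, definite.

Attach definiteness definite -h → fasteh.
Attach noun class class III -pip → fastehpip.
Attach number dual -to → fastehpipto.
Attach case dative -of → fastehpiptoof.
Apply vowel harmony: fastehpiptoof → fastehpipteef.
Nasal assimilation: no change.

fastehpipteef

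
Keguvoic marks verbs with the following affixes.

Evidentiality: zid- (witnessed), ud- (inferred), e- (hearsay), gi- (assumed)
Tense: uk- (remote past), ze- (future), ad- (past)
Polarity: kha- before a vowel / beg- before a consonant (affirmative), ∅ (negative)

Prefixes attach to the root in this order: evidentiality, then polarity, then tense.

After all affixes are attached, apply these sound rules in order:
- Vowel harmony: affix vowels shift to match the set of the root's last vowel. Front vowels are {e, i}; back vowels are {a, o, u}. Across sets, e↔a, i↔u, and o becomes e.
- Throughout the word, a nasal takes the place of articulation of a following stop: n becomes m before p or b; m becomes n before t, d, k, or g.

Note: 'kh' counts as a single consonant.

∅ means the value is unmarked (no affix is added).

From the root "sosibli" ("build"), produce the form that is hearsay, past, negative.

edesosibli

Attach evidentiality hearsay e- → esosibli.
polarity = negative: zero marking, form stays esosibli.
Attach tense past ad- → adesosibli.
Apply vowel harmony: adesosibli → edesosibli.
Nasal assimilation: no change.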